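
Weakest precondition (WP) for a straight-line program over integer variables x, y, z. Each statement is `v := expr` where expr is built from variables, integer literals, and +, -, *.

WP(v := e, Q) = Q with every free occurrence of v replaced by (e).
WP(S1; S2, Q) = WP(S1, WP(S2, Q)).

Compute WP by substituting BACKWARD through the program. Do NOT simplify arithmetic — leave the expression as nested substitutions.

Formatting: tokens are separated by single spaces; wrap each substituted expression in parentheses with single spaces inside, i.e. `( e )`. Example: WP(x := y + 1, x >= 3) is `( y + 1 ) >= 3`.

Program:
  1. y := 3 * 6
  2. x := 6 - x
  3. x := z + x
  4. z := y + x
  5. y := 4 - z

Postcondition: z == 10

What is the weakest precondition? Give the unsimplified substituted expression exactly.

Answer: ( ( 3 * 6 ) + ( z + ( 6 - x ) ) ) == 10

Derivation:
post: z == 10
stmt 5: y := 4 - z  -- replace 0 occurrence(s) of y with (4 - z)
  => z == 10
stmt 4: z := y + x  -- replace 1 occurrence(s) of z with (y + x)
  => ( y + x ) == 10
stmt 3: x := z + x  -- replace 1 occurrence(s) of x with (z + x)
  => ( y + ( z + x ) ) == 10
stmt 2: x := 6 - x  -- replace 1 occurrence(s) of x with (6 - x)
  => ( y + ( z + ( 6 - x ) ) ) == 10
stmt 1: y := 3 * 6  -- replace 1 occurrence(s) of y with (3 * 6)
  => ( ( 3 * 6 ) + ( z + ( 6 - x ) ) ) == 10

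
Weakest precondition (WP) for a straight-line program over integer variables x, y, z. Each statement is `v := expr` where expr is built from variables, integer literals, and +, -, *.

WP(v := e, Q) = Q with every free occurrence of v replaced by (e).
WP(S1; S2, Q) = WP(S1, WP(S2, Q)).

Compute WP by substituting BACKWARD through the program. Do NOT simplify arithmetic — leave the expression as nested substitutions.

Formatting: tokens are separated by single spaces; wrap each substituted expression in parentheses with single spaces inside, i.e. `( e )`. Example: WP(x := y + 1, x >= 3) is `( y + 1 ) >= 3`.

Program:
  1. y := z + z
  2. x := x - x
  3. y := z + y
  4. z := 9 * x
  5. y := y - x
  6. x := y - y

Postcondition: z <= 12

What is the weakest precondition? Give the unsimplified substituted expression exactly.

Answer: ( 9 * ( x - x ) ) <= 12

Derivation:
post: z <= 12
stmt 6: x := y - y  -- replace 0 occurrence(s) of x with (y - y)
  => z <= 12
stmt 5: y := y - x  -- replace 0 occurrence(s) of y with (y - x)
  => z <= 12
stmt 4: z := 9 * x  -- replace 1 occurrence(s) of z with (9 * x)
  => ( 9 * x ) <= 12
stmt 3: y := z + y  -- replace 0 occurrence(s) of y with (z + y)
  => ( 9 * x ) <= 12
stmt 2: x := x - x  -- replace 1 occurrence(s) of x with (x - x)
  => ( 9 * ( x - x ) ) <= 12
stmt 1: y := z + z  -- replace 0 occurrence(s) of y with (z + z)
  => ( 9 * ( x - x ) ) <= 12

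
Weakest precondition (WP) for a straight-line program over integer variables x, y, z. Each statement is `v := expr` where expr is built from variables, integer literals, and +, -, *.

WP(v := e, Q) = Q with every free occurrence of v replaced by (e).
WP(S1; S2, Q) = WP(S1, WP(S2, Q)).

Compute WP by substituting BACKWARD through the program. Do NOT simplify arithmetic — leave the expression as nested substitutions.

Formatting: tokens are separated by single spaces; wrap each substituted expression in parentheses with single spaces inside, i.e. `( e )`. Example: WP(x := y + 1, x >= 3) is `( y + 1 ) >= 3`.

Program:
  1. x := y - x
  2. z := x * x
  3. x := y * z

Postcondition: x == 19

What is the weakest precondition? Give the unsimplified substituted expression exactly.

post: x == 19
stmt 3: x := y * z  -- replace 1 occurrence(s) of x with (y * z)
  => ( y * z ) == 19
stmt 2: z := x * x  -- replace 1 occurrence(s) of z with (x * x)
  => ( y * ( x * x ) ) == 19
stmt 1: x := y - x  -- replace 2 occurrence(s) of x with (y - x)
  => ( y * ( ( y - x ) * ( y - x ) ) ) == 19

Answer: ( y * ( ( y - x ) * ( y - x ) ) ) == 19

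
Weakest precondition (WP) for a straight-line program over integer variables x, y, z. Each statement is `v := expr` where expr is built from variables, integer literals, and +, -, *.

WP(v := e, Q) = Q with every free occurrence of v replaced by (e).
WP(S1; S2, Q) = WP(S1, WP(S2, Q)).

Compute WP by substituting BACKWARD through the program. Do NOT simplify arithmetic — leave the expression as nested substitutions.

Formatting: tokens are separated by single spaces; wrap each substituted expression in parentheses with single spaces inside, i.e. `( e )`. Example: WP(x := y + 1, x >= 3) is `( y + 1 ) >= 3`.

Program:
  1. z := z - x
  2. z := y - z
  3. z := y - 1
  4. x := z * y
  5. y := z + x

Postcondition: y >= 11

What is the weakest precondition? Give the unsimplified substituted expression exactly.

Answer: ( ( y - 1 ) + ( ( y - 1 ) * y ) ) >= 11

Derivation:
post: y >= 11
stmt 5: y := z + x  -- replace 1 occurrence(s) of y with (z + x)
  => ( z + x ) >= 11
stmt 4: x := z * y  -- replace 1 occurrence(s) of x with (z * y)
  => ( z + ( z * y ) ) >= 11
stmt 3: z := y - 1  -- replace 2 occurrence(s) of z with (y - 1)
  => ( ( y - 1 ) + ( ( y - 1 ) * y ) ) >= 11
stmt 2: z := y - z  -- replace 0 occurrence(s) of z with (y - z)
  => ( ( y - 1 ) + ( ( y - 1 ) * y ) ) >= 11
stmt 1: z := z - x  -- replace 0 occurrence(s) of z with (z - x)
  => ( ( y - 1 ) + ( ( y - 1 ) * y ) ) >= 11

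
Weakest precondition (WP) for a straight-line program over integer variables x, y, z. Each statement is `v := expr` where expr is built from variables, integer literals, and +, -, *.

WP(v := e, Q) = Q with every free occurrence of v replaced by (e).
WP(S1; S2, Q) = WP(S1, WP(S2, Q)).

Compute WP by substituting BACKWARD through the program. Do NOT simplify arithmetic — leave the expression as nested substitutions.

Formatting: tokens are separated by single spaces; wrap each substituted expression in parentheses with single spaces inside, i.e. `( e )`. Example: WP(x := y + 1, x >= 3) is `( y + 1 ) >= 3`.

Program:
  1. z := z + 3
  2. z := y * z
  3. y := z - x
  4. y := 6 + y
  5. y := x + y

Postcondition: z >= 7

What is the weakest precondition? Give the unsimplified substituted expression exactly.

Answer: ( y * ( z + 3 ) ) >= 7

Derivation:
post: z >= 7
stmt 5: y := x + y  -- replace 0 occurrence(s) of y with (x + y)
  => z >= 7
stmt 4: y := 6 + y  -- replace 0 occurrence(s) of y with (6 + y)
  => z >= 7
stmt 3: y := z - x  -- replace 0 occurrence(s) of y with (z - x)
  => z >= 7
stmt 2: z := y * z  -- replace 1 occurrence(s) of z with (y * z)
  => ( y * z ) >= 7
stmt 1: z := z + 3  -- replace 1 occurrence(s) of z with (z + 3)
  => ( y * ( z + 3 ) ) >= 7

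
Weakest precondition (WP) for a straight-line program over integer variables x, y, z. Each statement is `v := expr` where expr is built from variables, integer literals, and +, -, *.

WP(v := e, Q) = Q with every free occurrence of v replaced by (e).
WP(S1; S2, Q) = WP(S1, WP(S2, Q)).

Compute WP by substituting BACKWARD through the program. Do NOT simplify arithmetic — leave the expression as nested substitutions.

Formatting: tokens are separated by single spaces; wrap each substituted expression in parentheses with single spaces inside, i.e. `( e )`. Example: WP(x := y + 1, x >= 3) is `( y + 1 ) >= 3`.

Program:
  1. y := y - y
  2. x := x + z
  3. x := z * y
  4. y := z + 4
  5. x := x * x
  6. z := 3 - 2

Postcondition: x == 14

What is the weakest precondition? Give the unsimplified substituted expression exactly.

post: x == 14
stmt 6: z := 3 - 2  -- replace 0 occurrence(s) of z with (3 - 2)
  => x == 14
stmt 5: x := x * x  -- replace 1 occurrence(s) of x with (x * x)
  => ( x * x ) == 14
stmt 4: y := z + 4  -- replace 0 occurrence(s) of y with (z + 4)
  => ( x * x ) == 14
stmt 3: x := z * y  -- replace 2 occurrence(s) of x with (z * y)
  => ( ( z * y ) * ( z * y ) ) == 14
stmt 2: x := x + z  -- replace 0 occurrence(s) of x with (x + z)
  => ( ( z * y ) * ( z * y ) ) == 14
stmt 1: y := y - y  -- replace 2 occurrence(s) of y with (y - y)
  => ( ( z * ( y - y ) ) * ( z * ( y - y ) ) ) == 14

Answer: ( ( z * ( y - y ) ) * ( z * ( y - y ) ) ) == 14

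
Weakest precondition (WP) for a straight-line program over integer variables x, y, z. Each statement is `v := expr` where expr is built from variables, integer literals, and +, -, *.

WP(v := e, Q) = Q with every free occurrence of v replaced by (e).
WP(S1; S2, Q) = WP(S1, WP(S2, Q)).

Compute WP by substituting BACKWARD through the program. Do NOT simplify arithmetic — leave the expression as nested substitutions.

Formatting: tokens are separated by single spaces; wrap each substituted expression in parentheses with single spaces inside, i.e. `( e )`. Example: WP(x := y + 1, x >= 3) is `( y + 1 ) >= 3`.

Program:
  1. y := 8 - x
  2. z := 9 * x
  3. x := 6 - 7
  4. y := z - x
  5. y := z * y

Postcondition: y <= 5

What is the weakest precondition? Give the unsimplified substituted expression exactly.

post: y <= 5
stmt 5: y := z * y  -- replace 1 occurrence(s) of y with (z * y)
  => ( z * y ) <= 5
stmt 4: y := z - x  -- replace 1 occurrence(s) of y with (z - x)
  => ( z * ( z - x ) ) <= 5
stmt 3: x := 6 - 7  -- replace 1 occurrence(s) of x with (6 - 7)
  => ( z * ( z - ( 6 - 7 ) ) ) <= 5
stmt 2: z := 9 * x  -- replace 2 occurrence(s) of z with (9 * x)
  => ( ( 9 * x ) * ( ( 9 * x ) - ( 6 - 7 ) ) ) <= 5
stmt 1: y := 8 - x  -- replace 0 occurrence(s) of y with (8 - x)
  => ( ( 9 * x ) * ( ( 9 * x ) - ( 6 - 7 ) ) ) <= 5

Answer: ( ( 9 * x ) * ( ( 9 * x ) - ( 6 - 7 ) ) ) <= 5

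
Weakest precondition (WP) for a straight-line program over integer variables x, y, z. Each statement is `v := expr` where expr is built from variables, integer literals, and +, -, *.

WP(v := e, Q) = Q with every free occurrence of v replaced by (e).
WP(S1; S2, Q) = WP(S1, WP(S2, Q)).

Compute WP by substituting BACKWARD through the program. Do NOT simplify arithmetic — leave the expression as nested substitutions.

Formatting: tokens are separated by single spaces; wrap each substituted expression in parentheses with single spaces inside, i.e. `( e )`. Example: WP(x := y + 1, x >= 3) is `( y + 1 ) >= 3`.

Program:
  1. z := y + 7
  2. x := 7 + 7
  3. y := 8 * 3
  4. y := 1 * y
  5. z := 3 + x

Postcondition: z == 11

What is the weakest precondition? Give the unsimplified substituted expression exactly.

post: z == 11
stmt 5: z := 3 + x  -- replace 1 occurrence(s) of z with (3 + x)
  => ( 3 + x ) == 11
stmt 4: y := 1 * y  -- replace 0 occurrence(s) of y with (1 * y)
  => ( 3 + x ) == 11
stmt 3: y := 8 * 3  -- replace 0 occurrence(s) of y with (8 * 3)
  => ( 3 + x ) == 11
stmt 2: x := 7 + 7  -- replace 1 occurrence(s) of x with (7 + 7)
  => ( 3 + ( 7 + 7 ) ) == 11
stmt 1: z := y + 7  -- replace 0 occurrence(s) of z with (y + 7)
  => ( 3 + ( 7 + 7 ) ) == 11

Answer: ( 3 + ( 7 + 7 ) ) == 11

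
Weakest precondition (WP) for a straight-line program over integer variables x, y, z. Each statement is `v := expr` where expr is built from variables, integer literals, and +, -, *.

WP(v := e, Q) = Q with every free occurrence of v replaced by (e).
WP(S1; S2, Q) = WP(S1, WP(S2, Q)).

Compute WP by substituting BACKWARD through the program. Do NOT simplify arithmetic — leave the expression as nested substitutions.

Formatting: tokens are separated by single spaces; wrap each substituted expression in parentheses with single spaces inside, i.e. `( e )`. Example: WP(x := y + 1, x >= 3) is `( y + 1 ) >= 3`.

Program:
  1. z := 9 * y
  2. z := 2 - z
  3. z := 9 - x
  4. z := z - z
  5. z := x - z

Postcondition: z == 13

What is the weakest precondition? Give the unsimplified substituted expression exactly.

post: z == 13
stmt 5: z := x - z  -- replace 1 occurrence(s) of z with (x - z)
  => ( x - z ) == 13
stmt 4: z := z - z  -- replace 1 occurrence(s) of z with (z - z)
  => ( x - ( z - z ) ) == 13
stmt 3: z := 9 - x  -- replace 2 occurrence(s) of z with (9 - x)
  => ( x - ( ( 9 - x ) - ( 9 - x ) ) ) == 13
stmt 2: z := 2 - z  -- replace 0 occurrence(s) of z with (2 - z)
  => ( x - ( ( 9 - x ) - ( 9 - x ) ) ) == 13
stmt 1: z := 9 * y  -- replace 0 occurrence(s) of z with (9 * y)
  => ( x - ( ( 9 - x ) - ( 9 - x ) ) ) == 13

Answer: ( x - ( ( 9 - x ) - ( 9 - x ) ) ) == 13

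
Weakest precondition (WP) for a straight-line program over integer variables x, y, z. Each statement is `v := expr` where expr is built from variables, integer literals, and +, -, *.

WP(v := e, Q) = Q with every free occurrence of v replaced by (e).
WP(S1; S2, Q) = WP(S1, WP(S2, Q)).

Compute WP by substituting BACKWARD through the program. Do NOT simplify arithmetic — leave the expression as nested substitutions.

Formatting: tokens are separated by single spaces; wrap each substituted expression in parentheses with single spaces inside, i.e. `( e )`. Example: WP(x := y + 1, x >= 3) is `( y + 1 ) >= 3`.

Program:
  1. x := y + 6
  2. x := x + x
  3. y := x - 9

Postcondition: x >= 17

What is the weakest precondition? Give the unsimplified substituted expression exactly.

Answer: ( ( y + 6 ) + ( y + 6 ) ) >= 17

Derivation:
post: x >= 17
stmt 3: y := x - 9  -- replace 0 occurrence(s) of y with (x - 9)
  => x >= 17
stmt 2: x := x + x  -- replace 1 occurrence(s) of x with (x + x)
  => ( x + x ) >= 17
stmt 1: x := y + 6  -- replace 2 occurrence(s) of x with (y + 6)
  => ( ( y + 6 ) + ( y + 6 ) ) >= 17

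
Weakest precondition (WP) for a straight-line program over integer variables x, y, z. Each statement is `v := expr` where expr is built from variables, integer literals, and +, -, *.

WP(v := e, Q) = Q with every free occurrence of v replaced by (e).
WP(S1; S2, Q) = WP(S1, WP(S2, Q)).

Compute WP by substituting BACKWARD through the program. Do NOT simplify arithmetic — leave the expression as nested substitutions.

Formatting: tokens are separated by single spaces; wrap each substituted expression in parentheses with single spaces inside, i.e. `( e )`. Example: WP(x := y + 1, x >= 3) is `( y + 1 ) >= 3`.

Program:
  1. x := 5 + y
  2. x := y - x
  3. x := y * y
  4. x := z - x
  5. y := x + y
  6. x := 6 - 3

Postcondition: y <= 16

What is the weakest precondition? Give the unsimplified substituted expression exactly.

Answer: ( ( z - ( y * y ) ) + y ) <= 16

Derivation:
post: y <= 16
stmt 6: x := 6 - 3  -- replace 0 occurrence(s) of x with (6 - 3)
  => y <= 16
stmt 5: y := x + y  -- replace 1 occurrence(s) of y with (x + y)
  => ( x + y ) <= 16
stmt 4: x := z - x  -- replace 1 occurrence(s) of x with (z - x)
  => ( ( z - x ) + y ) <= 16
stmt 3: x := y * y  -- replace 1 occurrence(s) of x with (y * y)
  => ( ( z - ( y * y ) ) + y ) <= 16
stmt 2: x := y - x  -- replace 0 occurrence(s) of x with (y - x)
  => ( ( z - ( y * y ) ) + y ) <= 16
stmt 1: x := 5 + y  -- replace 0 occurrence(s) of x with (5 + y)
  => ( ( z - ( y * y ) ) + y ) <= 16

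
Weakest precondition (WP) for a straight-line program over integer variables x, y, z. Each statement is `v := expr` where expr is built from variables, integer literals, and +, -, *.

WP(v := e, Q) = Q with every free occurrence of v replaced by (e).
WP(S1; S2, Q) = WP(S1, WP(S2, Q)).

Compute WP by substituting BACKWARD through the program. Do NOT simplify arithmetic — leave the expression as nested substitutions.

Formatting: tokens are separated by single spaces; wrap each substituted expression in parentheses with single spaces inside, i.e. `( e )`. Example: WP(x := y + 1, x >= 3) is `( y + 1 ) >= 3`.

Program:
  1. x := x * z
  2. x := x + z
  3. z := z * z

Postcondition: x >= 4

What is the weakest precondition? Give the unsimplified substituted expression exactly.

Answer: ( ( x * z ) + z ) >= 4

Derivation:
post: x >= 4
stmt 3: z := z * z  -- replace 0 occurrence(s) of z with (z * z)
  => x >= 4
stmt 2: x := x + z  -- replace 1 occurrence(s) of x with (x + z)
  => ( x + z ) >= 4
stmt 1: x := x * z  -- replace 1 occurrence(s) of x with (x * z)
  => ( ( x * z ) + z ) >= 4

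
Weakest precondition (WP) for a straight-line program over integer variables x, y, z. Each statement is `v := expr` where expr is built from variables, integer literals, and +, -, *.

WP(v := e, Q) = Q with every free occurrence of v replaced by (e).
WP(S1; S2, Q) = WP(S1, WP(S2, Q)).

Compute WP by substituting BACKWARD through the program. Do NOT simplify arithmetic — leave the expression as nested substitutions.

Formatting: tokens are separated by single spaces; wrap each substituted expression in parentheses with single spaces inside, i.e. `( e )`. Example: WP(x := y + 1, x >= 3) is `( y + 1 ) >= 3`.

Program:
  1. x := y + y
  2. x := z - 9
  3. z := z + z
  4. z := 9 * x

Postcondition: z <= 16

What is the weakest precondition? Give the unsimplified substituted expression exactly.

Answer: ( 9 * ( z - 9 ) ) <= 16

Derivation:
post: z <= 16
stmt 4: z := 9 * x  -- replace 1 occurrence(s) of z with (9 * x)
  => ( 9 * x ) <= 16
stmt 3: z := z + z  -- replace 0 occurrence(s) of z with (z + z)
  => ( 9 * x ) <= 16
stmt 2: x := z - 9  -- replace 1 occurrence(s) of x with (z - 9)
  => ( 9 * ( z - 9 ) ) <= 16
stmt 1: x := y + y  -- replace 0 occurrence(s) of x with (y + y)
  => ( 9 * ( z - 9 ) ) <= 16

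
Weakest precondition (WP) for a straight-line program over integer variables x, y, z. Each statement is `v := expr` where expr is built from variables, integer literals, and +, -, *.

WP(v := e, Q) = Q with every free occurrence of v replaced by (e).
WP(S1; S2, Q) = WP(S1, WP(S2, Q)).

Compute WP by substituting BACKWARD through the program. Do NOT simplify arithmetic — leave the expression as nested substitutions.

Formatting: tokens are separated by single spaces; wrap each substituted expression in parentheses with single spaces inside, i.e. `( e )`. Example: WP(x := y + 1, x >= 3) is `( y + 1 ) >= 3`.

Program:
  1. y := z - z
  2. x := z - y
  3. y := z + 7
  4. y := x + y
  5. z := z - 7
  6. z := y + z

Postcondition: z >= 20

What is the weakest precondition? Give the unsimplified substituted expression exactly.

post: z >= 20
stmt 6: z := y + z  -- replace 1 occurrence(s) of z with (y + z)
  => ( y + z ) >= 20
stmt 5: z := z - 7  -- replace 1 occurrence(s) of z with (z - 7)
  => ( y + ( z - 7 ) ) >= 20
stmt 4: y := x + y  -- replace 1 occurrence(s) of y with (x + y)
  => ( ( x + y ) + ( z - 7 ) ) >= 20
stmt 3: y := z + 7  -- replace 1 occurrence(s) of y with (z + 7)
  => ( ( x + ( z + 7 ) ) + ( z - 7 ) ) >= 20
stmt 2: x := z - y  -- replace 1 occurrence(s) of x with (z - y)
  => ( ( ( z - y ) + ( z + 7 ) ) + ( z - 7 ) ) >= 20
stmt 1: y := z - z  -- replace 1 occurrence(s) of y with (z - z)
  => ( ( ( z - ( z - z ) ) + ( z + 7 ) ) + ( z - 7 ) ) >= 20

Answer: ( ( ( z - ( z - z ) ) + ( z + 7 ) ) + ( z - 7 ) ) >= 20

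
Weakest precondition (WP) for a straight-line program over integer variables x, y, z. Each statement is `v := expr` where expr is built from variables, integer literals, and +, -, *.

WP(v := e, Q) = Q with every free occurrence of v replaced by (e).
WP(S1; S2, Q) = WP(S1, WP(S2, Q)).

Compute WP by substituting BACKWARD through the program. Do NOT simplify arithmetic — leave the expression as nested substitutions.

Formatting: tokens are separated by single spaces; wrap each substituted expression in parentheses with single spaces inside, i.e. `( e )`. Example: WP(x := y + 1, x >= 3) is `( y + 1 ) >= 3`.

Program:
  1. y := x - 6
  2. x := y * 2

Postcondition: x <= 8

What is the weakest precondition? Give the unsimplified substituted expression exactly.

post: x <= 8
stmt 2: x := y * 2  -- replace 1 occurrence(s) of x with (y * 2)
  => ( y * 2 ) <= 8
stmt 1: y := x - 6  -- replace 1 occurrence(s) of y with (x - 6)
  => ( ( x - 6 ) * 2 ) <= 8

Answer: ( ( x - 6 ) * 2 ) <= 8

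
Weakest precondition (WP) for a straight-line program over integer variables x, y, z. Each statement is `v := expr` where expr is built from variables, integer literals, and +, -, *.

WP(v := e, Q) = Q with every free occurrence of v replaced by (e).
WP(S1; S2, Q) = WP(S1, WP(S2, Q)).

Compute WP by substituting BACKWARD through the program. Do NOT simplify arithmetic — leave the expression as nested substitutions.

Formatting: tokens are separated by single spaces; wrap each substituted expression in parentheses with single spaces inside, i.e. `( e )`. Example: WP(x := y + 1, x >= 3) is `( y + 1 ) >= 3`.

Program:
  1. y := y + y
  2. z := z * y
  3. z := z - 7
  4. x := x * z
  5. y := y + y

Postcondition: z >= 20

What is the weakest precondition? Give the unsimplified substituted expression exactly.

Answer: ( ( z * ( y + y ) ) - 7 ) >= 20

Derivation:
post: z >= 20
stmt 5: y := y + y  -- replace 0 occurrence(s) of y with (y + y)
  => z >= 20
stmt 4: x := x * z  -- replace 0 occurrence(s) of x with (x * z)
  => z >= 20
stmt 3: z := z - 7  -- replace 1 occurrence(s) of z with (z - 7)
  => ( z - 7 ) >= 20
stmt 2: z := z * y  -- replace 1 occurrence(s) of z with (z * y)
  => ( ( z * y ) - 7 ) >= 20
stmt 1: y := y + y  -- replace 1 occurrence(s) of y with (y + y)
  => ( ( z * ( y + y ) ) - 7 ) >= 20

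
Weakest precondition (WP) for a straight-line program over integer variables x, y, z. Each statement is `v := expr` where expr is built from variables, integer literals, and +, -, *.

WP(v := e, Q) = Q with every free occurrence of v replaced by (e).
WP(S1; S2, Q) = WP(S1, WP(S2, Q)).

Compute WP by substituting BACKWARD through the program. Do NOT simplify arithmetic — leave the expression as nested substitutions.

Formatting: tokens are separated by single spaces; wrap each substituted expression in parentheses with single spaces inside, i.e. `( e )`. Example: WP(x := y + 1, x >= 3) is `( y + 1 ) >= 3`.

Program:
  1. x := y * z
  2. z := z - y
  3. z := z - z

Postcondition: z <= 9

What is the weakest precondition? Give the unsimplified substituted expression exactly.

post: z <= 9
stmt 3: z := z - z  -- replace 1 occurrence(s) of z with (z - z)
  => ( z - z ) <= 9
stmt 2: z := z - y  -- replace 2 occurrence(s) of z with (z - y)
  => ( ( z - y ) - ( z - y ) ) <= 9
stmt 1: x := y * z  -- replace 0 occurrence(s) of x with (y * z)
  => ( ( z - y ) - ( z - y ) ) <= 9

Answer: ( ( z - y ) - ( z - y ) ) <= 9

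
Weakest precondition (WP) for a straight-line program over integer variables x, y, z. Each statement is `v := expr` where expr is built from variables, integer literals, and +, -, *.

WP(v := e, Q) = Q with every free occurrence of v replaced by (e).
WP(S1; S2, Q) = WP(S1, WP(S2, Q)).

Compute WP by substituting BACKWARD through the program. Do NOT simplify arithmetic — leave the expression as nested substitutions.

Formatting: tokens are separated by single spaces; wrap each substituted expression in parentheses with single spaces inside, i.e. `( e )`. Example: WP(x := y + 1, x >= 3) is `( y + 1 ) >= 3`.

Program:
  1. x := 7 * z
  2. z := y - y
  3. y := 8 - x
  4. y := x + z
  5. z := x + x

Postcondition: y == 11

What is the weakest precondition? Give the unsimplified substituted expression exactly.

Answer: ( ( 7 * z ) + ( y - y ) ) == 11

Derivation:
post: y == 11
stmt 5: z := x + x  -- replace 0 occurrence(s) of z with (x + x)
  => y == 11
stmt 4: y := x + z  -- replace 1 occurrence(s) of y with (x + z)
  => ( x + z ) == 11
stmt 3: y := 8 - x  -- replace 0 occurrence(s) of y with (8 - x)
  => ( x + z ) == 11
stmt 2: z := y - y  -- replace 1 occurrence(s) of z with (y - y)
  => ( x + ( y - y ) ) == 11
stmt 1: x := 7 * z  -- replace 1 occurrence(s) of x with (7 * z)
  => ( ( 7 * z ) + ( y - y ) ) == 11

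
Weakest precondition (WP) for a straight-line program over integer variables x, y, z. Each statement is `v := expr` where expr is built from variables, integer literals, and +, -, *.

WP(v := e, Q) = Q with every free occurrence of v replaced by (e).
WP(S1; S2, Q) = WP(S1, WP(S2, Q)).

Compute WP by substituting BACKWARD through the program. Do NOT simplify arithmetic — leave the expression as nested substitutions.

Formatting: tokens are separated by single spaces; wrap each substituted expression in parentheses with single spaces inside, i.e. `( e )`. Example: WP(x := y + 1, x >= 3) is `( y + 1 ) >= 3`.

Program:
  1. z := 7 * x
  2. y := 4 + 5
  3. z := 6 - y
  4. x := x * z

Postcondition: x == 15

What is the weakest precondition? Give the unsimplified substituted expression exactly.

Answer: ( x * ( 6 - ( 4 + 5 ) ) ) == 15

Derivation:
post: x == 15
stmt 4: x := x * z  -- replace 1 occurrence(s) of x with (x * z)
  => ( x * z ) == 15
stmt 3: z := 6 - y  -- replace 1 occurrence(s) of z with (6 - y)
  => ( x * ( 6 - y ) ) == 15
stmt 2: y := 4 + 5  -- replace 1 occurrence(s) of y with (4 + 5)
  => ( x * ( 6 - ( 4 + 5 ) ) ) == 15
stmt 1: z := 7 * x  -- replace 0 occurrence(s) of z with (7 * x)
  => ( x * ( 6 - ( 4 + 5 ) ) ) == 15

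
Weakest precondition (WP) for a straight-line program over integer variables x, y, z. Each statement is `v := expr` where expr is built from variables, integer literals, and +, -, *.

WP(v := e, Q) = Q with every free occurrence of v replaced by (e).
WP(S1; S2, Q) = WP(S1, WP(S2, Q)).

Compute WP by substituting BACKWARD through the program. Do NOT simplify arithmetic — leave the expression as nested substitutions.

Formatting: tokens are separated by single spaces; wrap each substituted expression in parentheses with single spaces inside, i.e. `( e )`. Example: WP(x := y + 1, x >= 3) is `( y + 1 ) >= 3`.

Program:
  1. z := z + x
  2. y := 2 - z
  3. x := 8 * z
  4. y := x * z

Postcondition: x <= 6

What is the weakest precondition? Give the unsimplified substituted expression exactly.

post: x <= 6
stmt 4: y := x * z  -- replace 0 occurrence(s) of y with (x * z)
  => x <= 6
stmt 3: x := 8 * z  -- replace 1 occurrence(s) of x with (8 * z)
  => ( 8 * z ) <= 6
stmt 2: y := 2 - z  -- replace 0 occurrence(s) of y with (2 - z)
  => ( 8 * z ) <= 6
stmt 1: z := z + x  -- replace 1 occurrence(s) of z with (z + x)
  => ( 8 * ( z + x ) ) <= 6

Answer: ( 8 * ( z + x ) ) <= 6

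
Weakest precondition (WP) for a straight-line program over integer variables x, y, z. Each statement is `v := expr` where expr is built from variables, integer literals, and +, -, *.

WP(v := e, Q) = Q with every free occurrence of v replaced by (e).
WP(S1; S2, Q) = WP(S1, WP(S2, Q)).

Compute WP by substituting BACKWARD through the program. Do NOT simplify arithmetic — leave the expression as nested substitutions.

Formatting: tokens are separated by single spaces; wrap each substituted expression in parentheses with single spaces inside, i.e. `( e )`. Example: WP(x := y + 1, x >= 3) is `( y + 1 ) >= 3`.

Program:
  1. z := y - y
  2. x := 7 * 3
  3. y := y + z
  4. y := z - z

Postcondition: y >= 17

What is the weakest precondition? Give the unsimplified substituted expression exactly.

Answer: ( ( y - y ) - ( y - y ) ) >= 17

Derivation:
post: y >= 17
stmt 4: y := z - z  -- replace 1 occurrence(s) of y with (z - z)
  => ( z - z ) >= 17
stmt 3: y := y + z  -- replace 0 occurrence(s) of y with (y + z)
  => ( z - z ) >= 17
stmt 2: x := 7 * 3  -- replace 0 occurrence(s) of x with (7 * 3)
  => ( z - z ) >= 17
stmt 1: z := y - y  -- replace 2 occurrence(s) of z with (y - y)
  => ( ( y - y ) - ( y - y ) ) >= 17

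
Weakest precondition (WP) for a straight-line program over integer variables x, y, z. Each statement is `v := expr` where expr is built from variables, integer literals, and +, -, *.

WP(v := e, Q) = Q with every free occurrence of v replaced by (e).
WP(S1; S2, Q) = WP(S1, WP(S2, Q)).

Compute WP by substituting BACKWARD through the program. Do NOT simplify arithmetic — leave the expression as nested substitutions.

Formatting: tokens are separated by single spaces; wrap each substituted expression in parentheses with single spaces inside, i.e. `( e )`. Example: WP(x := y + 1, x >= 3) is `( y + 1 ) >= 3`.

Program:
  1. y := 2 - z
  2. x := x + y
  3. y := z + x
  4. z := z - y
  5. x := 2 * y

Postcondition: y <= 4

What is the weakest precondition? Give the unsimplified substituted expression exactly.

post: y <= 4
stmt 5: x := 2 * y  -- replace 0 occurrence(s) of x with (2 * y)
  => y <= 4
stmt 4: z := z - y  -- replace 0 occurrence(s) of z with (z - y)
  => y <= 4
stmt 3: y := z + x  -- replace 1 occurrence(s) of y with (z + x)
  => ( z + x ) <= 4
stmt 2: x := x + y  -- replace 1 occurrence(s) of x with (x + y)
  => ( z + ( x + y ) ) <= 4
stmt 1: y := 2 - z  -- replace 1 occurrence(s) of y with (2 - z)
  => ( z + ( x + ( 2 - z ) ) ) <= 4

Answer: ( z + ( x + ( 2 - z ) ) ) <= 4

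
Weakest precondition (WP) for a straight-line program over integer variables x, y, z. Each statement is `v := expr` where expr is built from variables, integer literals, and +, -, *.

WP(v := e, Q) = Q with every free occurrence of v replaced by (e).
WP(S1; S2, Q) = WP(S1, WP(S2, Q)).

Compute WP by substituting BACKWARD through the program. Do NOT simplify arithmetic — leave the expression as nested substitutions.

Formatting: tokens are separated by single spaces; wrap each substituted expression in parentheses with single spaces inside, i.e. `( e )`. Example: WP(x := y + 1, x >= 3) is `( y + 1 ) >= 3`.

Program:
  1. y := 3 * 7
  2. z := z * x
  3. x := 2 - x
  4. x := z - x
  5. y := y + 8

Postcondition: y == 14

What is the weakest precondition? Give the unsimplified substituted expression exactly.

Answer: ( ( 3 * 7 ) + 8 ) == 14

Derivation:
post: y == 14
stmt 5: y := y + 8  -- replace 1 occurrence(s) of y with (y + 8)
  => ( y + 8 ) == 14
stmt 4: x := z - x  -- replace 0 occurrence(s) of x with (z - x)
  => ( y + 8 ) == 14
stmt 3: x := 2 - x  -- replace 0 occurrence(s) of x with (2 - x)
  => ( y + 8 ) == 14
stmt 2: z := z * x  -- replace 0 occurrence(s) of z with (z * x)
  => ( y + 8 ) == 14
stmt 1: y := 3 * 7  -- replace 1 occurrence(s) of y with (3 * 7)
  => ( ( 3 * 7 ) + 8 ) == 14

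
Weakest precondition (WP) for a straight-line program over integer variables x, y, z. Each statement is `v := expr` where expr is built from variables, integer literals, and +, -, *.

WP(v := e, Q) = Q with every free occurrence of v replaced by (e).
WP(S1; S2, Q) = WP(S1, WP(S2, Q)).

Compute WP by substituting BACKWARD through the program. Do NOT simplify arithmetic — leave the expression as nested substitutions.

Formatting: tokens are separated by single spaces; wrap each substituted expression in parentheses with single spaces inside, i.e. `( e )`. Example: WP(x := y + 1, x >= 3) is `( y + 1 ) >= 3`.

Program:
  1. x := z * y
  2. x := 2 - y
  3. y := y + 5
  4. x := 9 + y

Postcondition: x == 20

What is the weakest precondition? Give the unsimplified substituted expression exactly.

Answer: ( 9 + ( y + 5 ) ) == 20

Derivation:
post: x == 20
stmt 4: x := 9 + y  -- replace 1 occurrence(s) of x with (9 + y)
  => ( 9 + y ) == 20
stmt 3: y := y + 5  -- replace 1 occurrence(s) of y with (y + 5)
  => ( 9 + ( y + 5 ) ) == 20
stmt 2: x := 2 - y  -- replace 0 occurrence(s) of x with (2 - y)
  => ( 9 + ( y + 5 ) ) == 20
stmt 1: x := z * y  -- replace 0 occurrence(s) of x with (z * y)
  => ( 9 + ( y + 5 ) ) == 20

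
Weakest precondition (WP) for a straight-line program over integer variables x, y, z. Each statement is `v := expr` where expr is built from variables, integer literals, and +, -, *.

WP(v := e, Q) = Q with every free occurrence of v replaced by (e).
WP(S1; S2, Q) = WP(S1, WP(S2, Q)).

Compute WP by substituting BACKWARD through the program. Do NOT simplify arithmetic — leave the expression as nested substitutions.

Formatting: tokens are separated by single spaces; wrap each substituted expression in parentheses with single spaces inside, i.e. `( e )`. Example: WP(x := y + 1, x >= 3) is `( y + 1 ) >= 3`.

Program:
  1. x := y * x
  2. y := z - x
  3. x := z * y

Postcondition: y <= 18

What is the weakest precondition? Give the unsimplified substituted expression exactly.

Answer: ( z - ( y * x ) ) <= 18

Derivation:
post: y <= 18
stmt 3: x := z * y  -- replace 0 occurrence(s) of x with (z * y)
  => y <= 18
stmt 2: y := z - x  -- replace 1 occurrence(s) of y with (z - x)
  => ( z - x ) <= 18
stmt 1: x := y * x  -- replace 1 occurrence(s) of x with (y * x)
  => ( z - ( y * x ) ) <= 18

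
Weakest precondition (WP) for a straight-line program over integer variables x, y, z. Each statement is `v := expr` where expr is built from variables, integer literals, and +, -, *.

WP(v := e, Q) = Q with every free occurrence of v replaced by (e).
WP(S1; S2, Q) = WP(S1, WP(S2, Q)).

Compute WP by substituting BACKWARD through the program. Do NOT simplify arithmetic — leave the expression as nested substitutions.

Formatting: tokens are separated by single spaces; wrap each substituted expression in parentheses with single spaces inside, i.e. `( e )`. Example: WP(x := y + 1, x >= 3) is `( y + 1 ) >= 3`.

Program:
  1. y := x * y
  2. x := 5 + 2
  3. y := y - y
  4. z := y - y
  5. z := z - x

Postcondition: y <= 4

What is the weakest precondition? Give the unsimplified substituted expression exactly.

Answer: ( ( x * y ) - ( x * y ) ) <= 4

Derivation:
post: y <= 4
stmt 5: z := z - x  -- replace 0 occurrence(s) of z with (z - x)
  => y <= 4
stmt 4: z := y - y  -- replace 0 occurrence(s) of z with (y - y)
  => y <= 4
stmt 3: y := y - y  -- replace 1 occurrence(s) of y with (y - y)
  => ( y - y ) <= 4
stmt 2: x := 5 + 2  -- replace 0 occurrence(s) of x with (5 + 2)
  => ( y - y ) <= 4
stmt 1: y := x * y  -- replace 2 occurrence(s) of y with (x * y)
  => ( ( x * y ) - ( x * y ) ) <= 4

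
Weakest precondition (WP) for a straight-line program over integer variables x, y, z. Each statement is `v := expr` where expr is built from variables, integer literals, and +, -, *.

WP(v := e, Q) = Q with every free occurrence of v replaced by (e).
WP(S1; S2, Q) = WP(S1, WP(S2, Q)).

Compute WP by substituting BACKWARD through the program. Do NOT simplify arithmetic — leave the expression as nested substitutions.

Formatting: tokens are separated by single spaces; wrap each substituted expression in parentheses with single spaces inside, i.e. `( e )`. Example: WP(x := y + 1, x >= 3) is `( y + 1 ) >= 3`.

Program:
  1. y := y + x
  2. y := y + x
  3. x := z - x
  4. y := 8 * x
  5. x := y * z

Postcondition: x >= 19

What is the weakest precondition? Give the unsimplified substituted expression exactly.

Answer: ( ( 8 * ( z - x ) ) * z ) >= 19

Derivation:
post: x >= 19
stmt 5: x := y * z  -- replace 1 occurrence(s) of x with (y * z)
  => ( y * z ) >= 19
stmt 4: y := 8 * x  -- replace 1 occurrence(s) of y with (8 * x)
  => ( ( 8 * x ) * z ) >= 19
stmt 3: x := z - x  -- replace 1 occurrence(s) of x with (z - x)
  => ( ( 8 * ( z - x ) ) * z ) >= 19
stmt 2: y := y + x  -- replace 0 occurrence(s) of y with (y + x)
  => ( ( 8 * ( z - x ) ) * z ) >= 19
stmt 1: y := y + x  -- replace 0 occurrence(s) of y with (y + x)
  => ( ( 8 * ( z - x ) ) * z ) >= 19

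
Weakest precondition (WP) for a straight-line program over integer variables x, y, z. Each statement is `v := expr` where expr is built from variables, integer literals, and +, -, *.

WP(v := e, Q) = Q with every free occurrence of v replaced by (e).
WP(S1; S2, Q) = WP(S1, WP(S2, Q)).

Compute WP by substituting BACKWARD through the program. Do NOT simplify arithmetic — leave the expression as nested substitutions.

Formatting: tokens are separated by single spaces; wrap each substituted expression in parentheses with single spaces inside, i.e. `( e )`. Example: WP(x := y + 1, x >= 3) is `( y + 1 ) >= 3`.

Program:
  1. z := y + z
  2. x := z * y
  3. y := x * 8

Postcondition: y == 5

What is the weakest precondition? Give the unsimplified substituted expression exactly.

post: y == 5
stmt 3: y := x * 8  -- replace 1 occurrence(s) of y with (x * 8)
  => ( x * 8 ) == 5
stmt 2: x := z * y  -- replace 1 occurrence(s) of x with (z * y)
  => ( ( z * y ) * 8 ) == 5
stmt 1: z := y + z  -- replace 1 occurrence(s) of z with (y + z)
  => ( ( ( y + z ) * y ) * 8 ) == 5

Answer: ( ( ( y + z ) * y ) * 8 ) == 5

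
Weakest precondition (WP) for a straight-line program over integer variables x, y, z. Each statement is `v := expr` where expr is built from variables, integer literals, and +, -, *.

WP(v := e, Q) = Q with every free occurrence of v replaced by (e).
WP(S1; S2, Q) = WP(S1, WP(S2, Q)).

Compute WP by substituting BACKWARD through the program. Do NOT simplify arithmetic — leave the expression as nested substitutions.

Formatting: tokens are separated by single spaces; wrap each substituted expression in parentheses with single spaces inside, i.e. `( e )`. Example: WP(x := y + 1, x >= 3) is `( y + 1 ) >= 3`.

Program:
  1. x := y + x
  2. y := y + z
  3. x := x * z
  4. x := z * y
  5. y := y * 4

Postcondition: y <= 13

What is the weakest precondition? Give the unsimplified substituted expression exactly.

post: y <= 13
stmt 5: y := y * 4  -- replace 1 occurrence(s) of y with (y * 4)
  => ( y * 4 ) <= 13
stmt 4: x := z * y  -- replace 0 occurrence(s) of x with (z * y)
  => ( y * 4 ) <= 13
stmt 3: x := x * z  -- replace 0 occurrence(s) of x with (x * z)
  => ( y * 4 ) <= 13
stmt 2: y := y + z  -- replace 1 occurrence(s) of y with (y + z)
  => ( ( y + z ) * 4 ) <= 13
stmt 1: x := y + x  -- replace 0 occurrence(s) of x with (y + x)
  => ( ( y + z ) * 4 ) <= 13

Answer: ( ( y + z ) * 4 ) <= 13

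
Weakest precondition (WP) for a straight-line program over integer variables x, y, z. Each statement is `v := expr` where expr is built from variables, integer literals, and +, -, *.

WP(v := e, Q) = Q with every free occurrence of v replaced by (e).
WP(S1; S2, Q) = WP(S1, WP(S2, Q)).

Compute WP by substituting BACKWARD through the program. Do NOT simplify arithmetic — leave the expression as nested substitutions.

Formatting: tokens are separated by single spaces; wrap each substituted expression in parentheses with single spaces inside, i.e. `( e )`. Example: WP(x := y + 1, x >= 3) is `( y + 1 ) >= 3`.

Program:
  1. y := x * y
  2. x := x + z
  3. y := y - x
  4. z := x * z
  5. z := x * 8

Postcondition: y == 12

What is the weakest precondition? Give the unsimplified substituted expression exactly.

post: y == 12
stmt 5: z := x * 8  -- replace 0 occurrence(s) of z with (x * 8)
  => y == 12
stmt 4: z := x * z  -- replace 0 occurrence(s) of z with (x * z)
  => y == 12
stmt 3: y := y - x  -- replace 1 occurrence(s) of y with (y - x)
  => ( y - x ) == 12
stmt 2: x := x + z  -- replace 1 occurrence(s) of x with (x + z)
  => ( y - ( x + z ) ) == 12
stmt 1: y := x * y  -- replace 1 occurrence(s) of y with (x * y)
  => ( ( x * y ) - ( x + z ) ) == 12

Answer: ( ( x * y ) - ( x + z ) ) == 12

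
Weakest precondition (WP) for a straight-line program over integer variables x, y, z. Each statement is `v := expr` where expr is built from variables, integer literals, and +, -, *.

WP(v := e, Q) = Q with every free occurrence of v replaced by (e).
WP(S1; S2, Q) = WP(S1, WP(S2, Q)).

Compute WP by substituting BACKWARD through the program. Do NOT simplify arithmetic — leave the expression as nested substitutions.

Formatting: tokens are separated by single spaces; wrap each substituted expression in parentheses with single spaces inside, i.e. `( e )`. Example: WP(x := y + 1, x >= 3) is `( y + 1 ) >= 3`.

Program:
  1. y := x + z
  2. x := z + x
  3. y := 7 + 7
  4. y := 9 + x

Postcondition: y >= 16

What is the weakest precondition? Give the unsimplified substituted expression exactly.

post: y >= 16
stmt 4: y := 9 + x  -- replace 1 occurrence(s) of y with (9 + x)
  => ( 9 + x ) >= 16
stmt 3: y := 7 + 7  -- replace 0 occurrence(s) of y with (7 + 7)
  => ( 9 + x ) >= 16
stmt 2: x := z + x  -- replace 1 occurrence(s) of x with (z + x)
  => ( 9 + ( z + x ) ) >= 16
stmt 1: y := x + z  -- replace 0 occurrence(s) of y with (x + z)
  => ( 9 + ( z + x ) ) >= 16

Answer: ( 9 + ( z + x ) ) >= 16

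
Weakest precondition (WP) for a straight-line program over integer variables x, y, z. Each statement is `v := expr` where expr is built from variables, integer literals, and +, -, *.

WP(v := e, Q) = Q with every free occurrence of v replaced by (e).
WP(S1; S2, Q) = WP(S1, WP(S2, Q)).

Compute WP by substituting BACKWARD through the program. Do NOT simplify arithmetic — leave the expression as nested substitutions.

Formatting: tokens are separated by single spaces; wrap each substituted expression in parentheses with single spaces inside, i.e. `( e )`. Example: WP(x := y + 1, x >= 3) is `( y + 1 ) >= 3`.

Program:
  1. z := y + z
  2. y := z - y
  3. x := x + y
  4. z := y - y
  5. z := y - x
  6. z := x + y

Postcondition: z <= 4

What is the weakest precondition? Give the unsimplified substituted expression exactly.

post: z <= 4
stmt 6: z := x + y  -- replace 1 occurrence(s) of z with (x + y)
  => ( x + y ) <= 4
stmt 5: z := y - x  -- replace 0 occurrence(s) of z with (y - x)
  => ( x + y ) <= 4
stmt 4: z := y - y  -- replace 0 occurrence(s) of z with (y - y)
  => ( x + y ) <= 4
stmt 3: x := x + y  -- replace 1 occurrence(s) of x with (x + y)
  => ( ( x + y ) + y ) <= 4
stmt 2: y := z - y  -- replace 2 occurrence(s) of y with (z - y)
  => ( ( x + ( z - y ) ) + ( z - y ) ) <= 4
stmt 1: z := y + z  -- replace 2 occurrence(s) of z with (y + z)
  => ( ( x + ( ( y + z ) - y ) ) + ( ( y + z ) - y ) ) <= 4

Answer: ( ( x + ( ( y + z ) - y ) ) + ( ( y + z ) - y ) ) <= 4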